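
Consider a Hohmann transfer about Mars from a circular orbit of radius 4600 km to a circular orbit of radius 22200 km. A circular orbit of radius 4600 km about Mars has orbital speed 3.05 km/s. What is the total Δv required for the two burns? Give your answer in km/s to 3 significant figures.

From the circular-orbit relation v² = μ/r at r = 4600 km: μ = v²r = (3.05)² × 4600 = 42791.5 km³/s².
The Hohmann ellipse has a_t = (r₁ + r₂)/2 = 13400 km.
At r₁ the circular-orbit speed is v₁ = √(μ/r₁) = 3.0500 km/s.
On the transfer ellipse at r₁, vis-viva equation gives v_p = √[μ(2/r₁ − 1/a_t)] = 3.9258 km/s.
First burn Δv₁ = |v_p − v₁| = 0.8758 km/s.
Circular speed at r₂: v₂ = √(μ/r₂) = 1.38836 km/s.
Transfer-orbit speed at r₂: v_a = √[μ(2/r₂ − 1/a_t)] = 0.813446 km/s.
Second burn Δv₂ = |v₂ − v_a| = 0.5749 km/s.
Δv = Δv₁ + Δv₂ = 0.8758 + 0.5749 = 1.451 km/s.

Δv = 1.45 km/s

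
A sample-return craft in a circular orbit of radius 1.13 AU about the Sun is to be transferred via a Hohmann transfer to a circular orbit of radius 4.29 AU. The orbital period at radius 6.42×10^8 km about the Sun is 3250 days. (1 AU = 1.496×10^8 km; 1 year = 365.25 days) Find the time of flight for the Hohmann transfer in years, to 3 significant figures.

From Kepler's third law T² = 4π²r³/μ at r = 6.42×10^8 km, T = 3250 days = 3250 × 86400 s = 2.808×10^8 s: μ = 4π²r³/T² = 1.32486×10^11 km³/s².
In km: r₁ = 1.13 × 1.496×10^8 = 1.69048×10^8 km; r₂ = 4.29 × 1.496×10^8 = 6.41784×10^8 km.
Semi-major axis of the transfer orbit: a_t = (1.69048×10^8 + 6.41784×10^8)/2 = 4.05416×10^8 km.
Transfer time t = π√(a_t³/μ) = π√((4.05416×10^8)³ / 1.32486×10^11) = 7.046×10^7 s.
Converting: 7.046×10^7 s ÷ 3.15576×10^7 s/year (365.25 × 86400) = 2.23 years.

t = 2.23 years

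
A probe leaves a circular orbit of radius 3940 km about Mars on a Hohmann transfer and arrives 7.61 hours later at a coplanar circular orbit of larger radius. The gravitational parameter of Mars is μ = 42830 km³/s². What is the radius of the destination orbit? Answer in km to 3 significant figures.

Transfer time t = 7.61 hours = 27396 s, and t = π√(a_t³/μ).
So a_t = (μ t²/π²)^(1/3) = (42830 × (27396)² / π²)^(1/3) = 14823 km.
Since a_t = (r₁ + r₂)/2, r₂ = 2a_t − r₁ = 2×14823 − 3940 = 25706 km.

r₂ = 25700 km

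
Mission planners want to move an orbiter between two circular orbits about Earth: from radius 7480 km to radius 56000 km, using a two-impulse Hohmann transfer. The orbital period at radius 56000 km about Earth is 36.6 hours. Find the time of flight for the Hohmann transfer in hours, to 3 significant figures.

From Kepler's third law T² = 4π²r³/μ at r = 56000 km, T = 36.6 hours = 36.6 × 3600 s = 1.3176×10^5 s: μ = 4π²r³/T² = 3.99353×10^5 km³/s².
Semi-major axis of the transfer orbit: a_t = (7480 + 56000)/2 = 31740 km.
By Kepler's third law the transfer-orbit period is T = 2π√(a_t³/μ), so t = T/2 = 28110 s.
Converting: 28110 s ÷ 3600 s/hour = 7.81 hours.

t = 7.81 hours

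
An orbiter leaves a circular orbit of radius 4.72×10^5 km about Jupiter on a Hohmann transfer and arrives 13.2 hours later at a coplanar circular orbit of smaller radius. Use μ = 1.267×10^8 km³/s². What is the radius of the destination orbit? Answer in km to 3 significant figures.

Transfer time t = 13.2 hours = 47520 s, and t = π√(a_t³/μ).
So a_t = (μ t²/π²)^(1/3) = (1.267×10^8 × (47520)² / π²)^(1/3) = 3.0719×10^5 km.
Since a_t = (r₁ + r₂)/2, r₂ = 2a_t − r₁ = 2×3.0719×10^5 − 4.720×10^5 = 1.4238×10^5 km.

r₂ = 1.42×10^5 km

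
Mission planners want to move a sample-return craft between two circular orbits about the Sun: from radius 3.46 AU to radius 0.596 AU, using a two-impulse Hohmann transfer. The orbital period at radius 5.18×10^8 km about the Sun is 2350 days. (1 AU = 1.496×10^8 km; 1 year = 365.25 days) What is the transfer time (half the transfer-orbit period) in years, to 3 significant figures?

t = 1.44 years

From Kepler's third law T² = 4π²r³/μ at r = 5.18×10^8 km, T = 2350 days = 2350 × 86400 s = 2.0304×10^8 s: μ = 4π²r³/T² = 1.33102×10^11 km³/s².
In km: r₁ = 3.46 × 1.496×10^8 = 5.17616×10^8 km; r₂ = 0.596 × 1.496×10^8 = 8.91616×10^7 km.
Semi-major axis of the transfer orbit: a_t = (5.17616×10^8 + 8.91616×10^7)/2 = 3.033888×10^8 km.
Transfer time t = π√(a_t³/μ) = π√((3.033888×10^8)³ / 1.33102×10^11) = 4.550×10^7 s.
Converting: 4.550×10^7 s ÷ 3.15576×10^7 s/year (365.25 × 86400) = 1.44 years.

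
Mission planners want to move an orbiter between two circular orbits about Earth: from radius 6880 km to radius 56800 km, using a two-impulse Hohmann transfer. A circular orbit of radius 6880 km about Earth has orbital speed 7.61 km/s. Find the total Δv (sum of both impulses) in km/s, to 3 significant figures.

Δv = 3.97 km/s

From the circular-orbit relation v² = μ/r at r = 6880 km: μ = v²r = (7.61)² × 6880 = 3.98435×10^5 km³/s².
Semi-major axis of the transfer orbit: a_t = (6880 + 56800)/2 = 31840 km.
At r₁ the circular-orbit speed is v₁ = √(μ/r₁) = 7.61000 km/s.
Transfer-orbit speed at r₁ (vis-viva): v_p = √[μ(2/r₁ − 1/a_t)] = 10.1642 km/s.
First burn Δv₁ = |v_p − v₁| = 2.5542 km/s.
Circular speed at r₂: v₂ = √(μ/r₂) = 2.64853 km/s.
Transfer-orbit speed at r₂: v_a = √[μ(2/r₂ − 1/a_t)] = 1.23115 km/s.
Second burn Δv₂ = |v₂ − v_a| = 1.4174 km/s.
Total Δv = Δv₁ + Δv₂ = 3.972 km/s.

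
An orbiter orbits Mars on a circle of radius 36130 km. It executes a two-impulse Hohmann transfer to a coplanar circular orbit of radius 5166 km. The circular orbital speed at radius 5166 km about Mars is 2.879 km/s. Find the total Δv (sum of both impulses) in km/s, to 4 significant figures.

From the circular-orbit relation v² = μ/r at r = 5166 km: μ = v²r = (2.879)² × 5166 = 42819.1 km³/s².
Transfer-ellipse semi-major axis a_t = (r₁ + r₂)/2 = (36130 + 5166)/2 = 20648 km.
Circular speed at r₁: v₁ = √(μ/r₁) = √(42819.1/36130) = 1.0886 km/s.
Transfer-orbit speed at r₁ (vis-viva equation): v_a = √[μ(2/r₁ − 1/a_t)] = 0.54453 km/s.
First burn Δv₁ = |v_a − v₁| = 0.5441 km/s.
Circular speed at r₂: v₂ = √(μ/r₂) = 2.8790 km/s.
Transfer-orbit speed at r₂: v_p = √[μ(2/r₂ − 1/a_t)] = 3.8083 km/s.
Second burn Δv₂ = |v₂ − v_p| = 0.9293 km/s.
Δv = Δv₁ + Δv₂ = 0.5441 + 0.9293 = 1.473 km/s.

Δv = 1.473 km/s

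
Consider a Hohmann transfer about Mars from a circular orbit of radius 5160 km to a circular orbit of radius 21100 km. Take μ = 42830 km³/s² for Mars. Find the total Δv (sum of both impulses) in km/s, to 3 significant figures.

The Hohmann ellipse has a_t = (r₁ + r₂)/2 = 13130 km.
At r₁ the circular-orbit speed is v₁ = √(μ/r₁) = 2.8810 km/s.
On the transfer ellipse at r₁, vis-viva gives v_p = √[μ(2/r₁ − 1/a_t)] = 3.6522 km/s.
First burn Δv₁ = |v_p − v₁| = 0.7712 km/s.
At r₂, v₂ = √(μ/r₂) = 1.42473 km/s.
Transfer-orbit speed at r₂: v_a = √[μ(2/r₂ − 1/a_t)] = 0.893152 km/s.
Second burn Δv₂ = |v₂ − v_a| = 0.5316 km/s.
Total Δv = Δv₁ + Δv₂ = 1.303 km/s.

Δv = 1.30 km/s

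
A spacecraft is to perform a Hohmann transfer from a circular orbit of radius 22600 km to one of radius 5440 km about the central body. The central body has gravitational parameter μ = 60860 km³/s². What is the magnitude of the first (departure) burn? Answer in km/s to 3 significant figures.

Transfer-ellipse semi-major axis a_t = (r₁ + r₂)/2 = (22600 + 5440)/2 = 14020 km.
Circular speed at r = 22600 km: v_c = √(μ/r) = 1.6410 km/s.
Vis-viva on the transfer ellipse at r = 22600 km gives v_t = √[μ(2/r − 1/a_t)] = 1.0222 km/s.
Δv₁ = |v_t − v_c| = |1.0222 − 1.6410| = 0.6188 km/s.

Δv₁ = 0.619 km/s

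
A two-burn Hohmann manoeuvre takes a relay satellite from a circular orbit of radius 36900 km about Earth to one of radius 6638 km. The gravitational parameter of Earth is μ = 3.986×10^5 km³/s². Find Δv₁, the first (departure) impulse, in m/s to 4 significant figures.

The Hohmann ellipse has a_t = (r₁ + r₂)/2 = 21769 km.
On the circular orbit at r = 36900 km, v_c = √(μ/r) = 3.287 km/s.
Transfer-orbit speed at the same r (vis-viva, a = a_t): v_t = √[μ(2/r − 1/a_t)] = 1.815 km/s.
Δv₁ = |v_t − v_c| = |1.815 − 3.287| = 1.472 km/s.

Δv₁ = 1472 m/s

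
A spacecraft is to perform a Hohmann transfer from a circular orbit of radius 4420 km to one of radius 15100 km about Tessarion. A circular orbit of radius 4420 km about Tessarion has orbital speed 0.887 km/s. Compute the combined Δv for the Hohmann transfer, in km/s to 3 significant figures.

From the circular-orbit relation v² = μ/r at r = 4420 km: μ = v²r = (0.887)² × 4420 = 3477.52 km³/s².
Semi-major axis of the transfer orbit: a_t = (4420 + 15100)/2 = 9760 km.
At r₁ the circular-orbit speed is v₁ = √(μ/r₁) = 0.88700 km/s.
On the transfer ellipse at r₁, v² = μ(2/r − 1/a) gives v_p = √[μ(2/r₁ − 1/a_t)] = 1.1033 km/s.
First burn Δv₁ = |v_p − v₁| = 0.2163 km/s.
At r₂, v₂ = √(μ/r₂) = 0.479895 km/s.
Transfer-orbit speed at r₂: v_a = √[μ(2/r₂ − 1/a_t)] = 0.322948 km/s.
Second burn Δv₂ = |v₂ − v_a| = 0.1569 km/s.
Total Δv = Δv₁ + Δv₂ = 0.3732 km/s.

Δv = 0.373 km/s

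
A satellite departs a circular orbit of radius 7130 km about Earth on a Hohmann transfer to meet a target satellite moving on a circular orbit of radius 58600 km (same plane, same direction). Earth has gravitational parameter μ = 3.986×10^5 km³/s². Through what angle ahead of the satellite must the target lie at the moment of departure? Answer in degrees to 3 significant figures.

φ = 104°

Semi-major axis of the transfer orbit: a_t = (7130 + 58600)/2 = 32865 km.
The half-period of the transfer ellipse is t = π√(a_t³/μ) = 29647 s.
Target angular speed ω₂ = √(μ/r₂³) = 4.4506×10^-5 rad/s.
Angle swept by the target during transfer: ω₂·t = 1.3195 rad = 75.60°.
Arrival is 180° from departure on the ellipse, so φ = 180° − 75.60° = 104°.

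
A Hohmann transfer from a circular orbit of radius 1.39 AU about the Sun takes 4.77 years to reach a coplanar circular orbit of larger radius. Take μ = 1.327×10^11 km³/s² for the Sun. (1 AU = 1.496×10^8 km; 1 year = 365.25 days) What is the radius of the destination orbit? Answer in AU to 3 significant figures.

In km: r₁ = 1.39 × 1.496×10^8 = 2.07944×10^8 km.
Transfer time t = 4.77 years × 365.25 × 86400 s = 1.50529752×10^8 s, and t = π√(a_t³/μ).
So a_t = (μ t²/π²)^(1/3) = (1.327×10^11 × (1.50529752×10^8)² / π²)^(1/3) = 6.7288×10^8 km.
Since a_t = (r₁ + r₂)/2, r₂ = 2a_t − r₁ = 2×6.7288×10^8 − 2.07944×10^8 = 1.137816×10^9 km.
In AU: r₂ = 1.137816×10^9 / 1.496×10^8 = 7.61 AU.

r₂ = 7.61 AU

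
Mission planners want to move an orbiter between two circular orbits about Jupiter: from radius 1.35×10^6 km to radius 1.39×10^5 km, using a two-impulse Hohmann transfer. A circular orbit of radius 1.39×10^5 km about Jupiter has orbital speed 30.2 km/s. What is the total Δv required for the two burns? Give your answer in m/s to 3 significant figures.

Δv = 16000 m/s

From the circular-orbit relation v² = μ/r at r = 1.39×10^5 km: μ = v²r = (30.2)² × 1.39×10^5 = 1.26774×10^8 km³/s².
The Hohmann ellipse has a_t = (r₁ + r₂)/2 = 7.445×10^5 km.
Circular speed at r₁: v₁ = √(μ/r₁) = √(1.26774×10^8/1.350×10^6) = 9.6905 km/s.
On the transfer ellipse at r₁, vis-viva gives v_a = √[μ(2/r₁ − 1/a_t)] = 4.1872 km/s.
First burn Δv₁ = |v_a − v₁| = 5.503 km/s.
At r₂, v₂ = √(μ/r₂) = 30.20 km/s.
Transfer-orbit speed at r₂: v_p = √[μ(2/r₂ − 1/a_t)] = 40.67 km/s.
Second burn Δv₂ = |v₂ − v_p| = 10.47 km/s.
Total Δv = Δv₁ + Δv₂ = 15.97 km/s.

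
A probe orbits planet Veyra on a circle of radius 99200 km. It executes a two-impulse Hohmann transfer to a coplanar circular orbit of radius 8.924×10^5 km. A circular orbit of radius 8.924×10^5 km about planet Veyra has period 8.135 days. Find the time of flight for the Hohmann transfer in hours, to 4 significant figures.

t = 40.43 hours

From Kepler's third law T² = 4π²r³/μ at r = 8.924×10^5 km, T = 8.135 days = 8.135 × 86400 s = 7.02864×10^5 s: μ = 4π²r³/T² = 5.67931×10^7 km³/s².
Semi-major axis of the transfer orbit: a_t = (99200 + 8.924×10^5)/2 = 4.958×10^5 km.
By Kepler's third law the transfer-orbit period is T = 2π√(a_t³/μ), so t = T/2 = 1.45533×10^5 s.
Converting: 1.45533×10^5 s ÷ 3600 s/hour = 40.43 hours.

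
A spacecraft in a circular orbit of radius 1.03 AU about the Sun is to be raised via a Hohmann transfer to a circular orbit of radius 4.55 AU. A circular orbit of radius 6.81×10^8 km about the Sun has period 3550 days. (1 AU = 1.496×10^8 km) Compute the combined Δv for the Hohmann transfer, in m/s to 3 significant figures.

Δv = 13600 m/s

From Kepler's third law T² = 4π²r³/μ at r = 6.81×10^8 km, T = 3550 days = 3550 × 86400 s = 3.0672×10^8 s: μ = 4π²r³/T² = 1.32531×10^11 km³/s².
In km: r₁ = 1.03 × 1.496×10^8 = 1.54088×10^8 km; r₂ = 4.55 × 1.496×10^8 = 6.8068×10^8 km.
Transfer-ellipse semi-major axis a_t = (r₁ + r₂)/2 = (1.54088×10^8 + 6.8068×10^8)/2 = 4.17384×10^8 km.
At r₁ the circular-orbit speed is v₁ = √(μ/r₁) = 29.327 km/s.
On the transfer ellipse at r₁, v² = μ(2/r − 1/a) gives v_p = √[μ(2/r₁ − 1/a_t)] = 37.452 km/s.
First burn Δv₁ = |v_p − v₁| = 8.125 km/s.
Circular speed at r₂: v₂ = √(μ/r₂) = 13.9536 km/s.
Transfer-orbit speed at r₂: v_a = √[μ(2/r₂ − 1/a_t)] = 8.47820 km/s.
Second burn Δv₂ = |v₂ − v_a| = 5.475 km/s.
Δv = Δv₁ + Δv₂ = 8.125 + 5.475 = 13.60 km/s.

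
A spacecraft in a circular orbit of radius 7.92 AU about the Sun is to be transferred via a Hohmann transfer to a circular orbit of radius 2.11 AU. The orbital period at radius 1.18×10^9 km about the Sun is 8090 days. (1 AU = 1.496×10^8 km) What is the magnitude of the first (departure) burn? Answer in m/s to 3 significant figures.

Δv₁ = 3720 m/s

From Kepler's third law T² = 4π²r³/μ at r = 1.18×10^9 km, T = 8090 days = 8090 × 86400 s = 6.98976×10^8 s: μ = 4π²r³/T² = 1.32764×10^11 km³/s².
In km: r₁ = 7.92 × 1.496×10^8 = 1.184832×10^9 km; r₂ = 2.11 × 1.496×10^8 = 3.15656×10^8 km.
The Hohmann ellipse has a_t = (r₁ + r₂)/2 = 7.50244×10^8 km.
Circular speed at r = 1.184832×10^9 km: v_c = √(μ/r) = 10.5855 km/s.
Vis-viva on the transfer ellipse at r = 1.184832×10^9 km gives v_t = √[μ(2/r − 1/a_t)] = 6.86622 km/s.
Δv₁ = |v_t − v_c| = |6.86622 − 10.5855| = 3.719 km/s.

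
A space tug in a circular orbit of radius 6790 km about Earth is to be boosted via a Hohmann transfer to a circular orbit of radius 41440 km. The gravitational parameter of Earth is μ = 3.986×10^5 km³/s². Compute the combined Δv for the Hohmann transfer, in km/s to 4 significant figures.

Δv = 3.838 km/s

Transfer-ellipse semi-major axis a_t = (r₁ + r₂)/2 = (6790 + 41440)/2 = 24115 km.
At r₁ the circular-orbit speed is v₁ = √(μ/r₁) = 7.6619 km/s.
On the transfer ellipse at r₁, vis-viva equation gives v_p = √[μ(2/r₁ − 1/a_t)] = 10.044 km/s.
First burn Δv₁ = |v_p − v₁| = 2.382 km/s.
Circular speed at r₂: v₂ = √(μ/r₂) = 3.1014 km/s.
Transfer-orbit speed at r₂: v_a = √[μ(2/r₂ − 1/a_t)] = 1.6457 km/s.
Second burn Δv₂ = |v₂ − v_a| = 1.456 km/s.
Total Δv = Δv₁ + Δv₂ = 3.838 km/s.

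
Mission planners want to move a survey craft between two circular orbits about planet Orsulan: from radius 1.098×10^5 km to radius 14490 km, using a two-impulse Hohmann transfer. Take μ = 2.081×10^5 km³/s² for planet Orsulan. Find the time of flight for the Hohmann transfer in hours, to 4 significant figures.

t = 29.64 hours

The Hohmann ellipse has a_t = (r₁ + r₂)/2 = 62145 km.
By Kepler's third law the transfer-orbit period is T = 2π√(a_t³/μ), so t = T/2 = 1.067×10^5 s.
Converting: 1.067×10^5 s ÷ 3600 s/hour = 29.64 hours.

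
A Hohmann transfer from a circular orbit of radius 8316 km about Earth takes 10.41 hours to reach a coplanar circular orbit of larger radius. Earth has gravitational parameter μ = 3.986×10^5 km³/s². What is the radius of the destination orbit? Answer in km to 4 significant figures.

Transfer time t = 10.41 hours = 37476 s, and t = π√(a_t³/μ).
So a_t = (μ t²/π²)^(1/3) = (3.986×10^5 × (37476)² / π²)^(1/3) = 38422 km.
Since a_t = (r₁ + r₂)/2, r₂ = 2a_t − r₁ = 2×38422 − 8316 = 68528 km.

r₂ = 68530 km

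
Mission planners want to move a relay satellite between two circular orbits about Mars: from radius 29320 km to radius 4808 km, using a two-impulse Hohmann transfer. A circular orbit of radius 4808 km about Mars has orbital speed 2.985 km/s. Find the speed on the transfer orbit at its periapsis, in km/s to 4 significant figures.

From the circular-orbit relation v² = μ/r at r = 4808 km: μ = v²r = (2.985)² × 4808 = 42840.4 km³/s².
Semi-major axis of the transfer orbit: a_t = (29320 + 4808)/2 = 17064 km.
The periapsis of the transfer ellipse is at r = 4808 km.
From the vis-viva equation, v = √[μ(2/r − 1/a_t)] = 3.913 km/s.

v = 3.913 km/s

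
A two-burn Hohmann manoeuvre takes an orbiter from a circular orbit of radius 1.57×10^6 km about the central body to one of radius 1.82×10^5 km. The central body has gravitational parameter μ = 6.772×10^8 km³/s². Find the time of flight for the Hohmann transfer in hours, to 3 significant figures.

Transfer-ellipse semi-major axis a_t = (r₁ + r₂)/2 = (1.570×10^6 + 1.820×10^5)/2 = 8.760×10^5 km.
Transfer time t = π√(a_t³/μ) = π√((8.760×10^5)³ / 6.772×10^8) = 98980 s.
Converting: 98980 s ÷ 3600 s/hour = 27.5 hours.

t = 27.5 hours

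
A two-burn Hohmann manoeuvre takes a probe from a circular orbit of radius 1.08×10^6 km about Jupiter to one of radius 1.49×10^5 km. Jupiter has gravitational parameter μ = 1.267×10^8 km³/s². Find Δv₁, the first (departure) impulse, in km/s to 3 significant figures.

Δv₁ = 5.50 km/s

The Hohmann ellipse has a_t = (r₁ + r₂)/2 = 6.145×10^5 km.
On the circular orbit at r = 1.080×10^6 km, v_c = √(μ/r) = 10.8312 km/s.
Transfer-orbit speed at the same r (vis-viva, a = a_t): v_t = √[μ(2/r − 1/a_t)] = 5.33345 km/s.
Δv₁ = |v_t − v_c| = |5.33345 − 10.8312| = 5.498 km/s.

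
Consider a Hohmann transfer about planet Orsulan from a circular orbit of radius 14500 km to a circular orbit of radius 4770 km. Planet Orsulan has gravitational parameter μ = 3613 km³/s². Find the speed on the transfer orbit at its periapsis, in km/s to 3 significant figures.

v = 1.07 km/s

Semi-major axis of the transfer orbit: a_t = (14500 + 4770)/2 = 9635 km.
The periapsis of the transfer ellipse is at r = 4770 km.
From the vis-viva equation, v = √[μ(2/r − 1/a_t)] = 1.068 km/s.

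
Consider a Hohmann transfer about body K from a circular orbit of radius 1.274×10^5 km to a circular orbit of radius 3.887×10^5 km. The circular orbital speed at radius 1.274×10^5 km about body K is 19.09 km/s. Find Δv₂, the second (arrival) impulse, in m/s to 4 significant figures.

From the circular-orbit relation v² = μ/r at r = 1.274×10^5 km: μ = v²r = (19.09)² × 1.274×10^5 = 4.64281×10^7 km³/s².
Transfer-ellipse semi-major axis a_t = (r₁ + r₂)/2 = (1.274×10^5 + 3.887×10^5)/2 = 2.5805×10^5 km.
Circular speed at r = 3.887×10^5 km: v_c = √(μ/r) = 10.929 km/s.
Transfer-orbit speed at the same r (vis-viva, a = a_t): v_t = √[μ(2/r − 1/a_t)] = 7.6792 km/s.
Δv₂ = |v_t − v_c| = |7.6792 − 10.929| = 3.250 km/s.

Δv₂ = 3250 m/s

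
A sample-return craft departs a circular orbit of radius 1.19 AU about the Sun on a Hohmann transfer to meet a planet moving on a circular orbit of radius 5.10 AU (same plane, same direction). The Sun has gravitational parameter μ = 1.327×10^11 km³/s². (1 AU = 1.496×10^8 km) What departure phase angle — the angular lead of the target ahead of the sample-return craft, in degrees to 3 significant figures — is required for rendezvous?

In km: r₁ = 1.19 × 1.496×10^8 = 1.78024×10^8 km; r₂ = 5.10 × 1.496×10^8 = 7.6296×10^8 km.
The Hohmann ellipse has a_t = (r₁ + r₂)/2 = 4.70492×10^8 km.
The half-period of the transfer ellipse is t = π√(a_t³/μ) = 8.801218×10^7 s.
Target angular speed ω₂ = √(μ/r₂³) = 1.728553×10^-8 rad/s.
Angle swept by the target during transfer: ω₂·t = 1.52134 rad = 87.17°.
The sample-return craft traverses 180° on the transfer ellipse, so the target must lead by 180° − 87.17° = 92.8°.

φ = 92.8°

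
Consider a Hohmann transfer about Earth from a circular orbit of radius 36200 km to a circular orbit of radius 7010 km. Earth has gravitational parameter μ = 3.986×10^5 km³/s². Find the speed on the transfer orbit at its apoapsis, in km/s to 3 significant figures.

Semi-major axis of the transfer orbit: a_t = (36200 + 7010)/2 = 21605 km.
The apoapsis of the transfer ellipse is at r = 36200 km.
Applying v² = μ(2/r − 1/a_t): v = 1.890 km/s.

v = 1.89 km/s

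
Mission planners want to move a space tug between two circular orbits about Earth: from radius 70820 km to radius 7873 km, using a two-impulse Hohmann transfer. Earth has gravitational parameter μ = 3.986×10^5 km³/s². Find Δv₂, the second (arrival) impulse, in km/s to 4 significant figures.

The Hohmann ellipse has a_t = (r₁ + r₂)/2 = 39346.5 km.
Circular speed at r = 7873 km: v_c = √(μ/r) = 7.115 km/s.
Transfer-orbit speed at the same r (vis-viva, a = a_t): v_t = √[μ(2/r − 1/a_t)] = 9.546 km/s.
Δv₂ = |v_t − v_c| = |9.546 − 7.115| = 2.431 km/s.

Δv₂ = 2.431 km/s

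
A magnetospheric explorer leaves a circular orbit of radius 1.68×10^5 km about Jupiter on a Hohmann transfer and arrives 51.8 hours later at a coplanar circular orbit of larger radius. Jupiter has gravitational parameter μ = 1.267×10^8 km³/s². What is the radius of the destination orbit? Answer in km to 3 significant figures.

Transfer time t = 51.8 hours = 1.8648×10^5 s, and t = π√(a_t³/μ).
So a_t = (μ t²/π²)^(1/3) = (1.267×10^8 × (1.8648×10^5)² / π²)^(1/3) = 7.6427×10^5 km.
Since a_t = (r₁ + r₂)/2, r₂ = 2a_t − r₁ = 2×7.6427×10^5 − 1.680×10^5 = 1.36054×10^6 km.

r₂ = 1.36×10^6 km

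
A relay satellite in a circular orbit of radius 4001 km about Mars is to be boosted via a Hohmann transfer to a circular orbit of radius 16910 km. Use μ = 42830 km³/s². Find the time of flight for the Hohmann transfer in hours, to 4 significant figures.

Semi-major axis of the transfer orbit: a_t = (4001 + 16910)/2 = 10455.5 km.
Transfer time t = π√(a_t³/μ) = π√((10455.5)³ / 42830) = 16230 s.
Converting: 16230 s ÷ 3600 s/hour = 4.508 hours.

t = 4.508 hours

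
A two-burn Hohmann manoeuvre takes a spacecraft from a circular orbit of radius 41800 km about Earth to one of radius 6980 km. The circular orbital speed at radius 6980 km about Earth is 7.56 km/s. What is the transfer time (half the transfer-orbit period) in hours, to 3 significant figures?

From the circular-orbit relation v² = μ/r at r = 6980 km: μ = v²r = (7.56)² × 6980 = 3.98932×10^5 km³/s².
Transfer-ellipse semi-major axis a_t = (r₁ + r₂)/2 = (41800 + 6980)/2 = 24390 km.
Transfer time t = π√(a_t³/μ) = π√((24390)³ / 3.98932×10^5) = 18950 s.
Converting: 18950 s ÷ 3600 s/hour = 5.26 hours.

t = 5.26 hours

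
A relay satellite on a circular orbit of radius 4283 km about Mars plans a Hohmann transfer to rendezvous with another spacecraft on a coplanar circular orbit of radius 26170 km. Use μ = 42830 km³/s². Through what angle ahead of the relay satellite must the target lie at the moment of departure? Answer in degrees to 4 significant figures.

Transfer-ellipse semi-major axis a_t = (r₁ + r₂)/2 = (4283 + 26170)/2 = 15226.5 km.
Transfer time t = π√(a_t³/μ) = 28522 s.
Target angular speed ω₂ = √(μ/r₂³) = 4.8884×10^-5 rad/s.
Angle swept by the target during transfer: ω₂·t = 1.3943 rad = 79.89°.
Arrival is 180° from departure on the ellipse, so φ = 180° − 79.89° = 100.1°.

φ = 100.1°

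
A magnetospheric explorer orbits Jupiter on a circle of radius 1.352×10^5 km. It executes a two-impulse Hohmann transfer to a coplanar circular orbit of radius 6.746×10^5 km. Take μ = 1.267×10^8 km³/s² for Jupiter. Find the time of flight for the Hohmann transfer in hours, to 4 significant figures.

Semi-major axis of the transfer orbit: a_t = (1.352×10^5 + 6.746×10^5)/2 = 4.049×10^5 km.
By Kepler's third law the transfer-orbit period is T = 2π√(a_t³/μ), so t = T/2 = 71909 s.
Converting: 71909 s ÷ 3600 s/hour = 19.97 hours.

t = 19.97 hours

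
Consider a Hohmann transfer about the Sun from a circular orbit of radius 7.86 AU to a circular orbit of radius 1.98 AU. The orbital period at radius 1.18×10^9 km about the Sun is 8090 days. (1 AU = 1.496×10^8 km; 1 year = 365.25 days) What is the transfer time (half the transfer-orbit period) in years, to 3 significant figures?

t = 5.46 years

From Kepler's third law T² = 4π²r³/μ at r = 1.18×10^9 km, T = 8090 days = 8090 × 86400 s = 6.98976×10^8 s: μ = 4π²r³/T² = 1.32764×10^11 km³/s².
In km: r₁ = 7.86 × 1.496×10^8 = 1.175856×10^9 km; r₂ = 1.98 × 1.496×10^8 = 2.96208×10^8 km.
The Hohmann ellipse has a_t = (r₁ + r₂)/2 = 7.36032×10^8 km.
By Kepler's third law the transfer-orbit period is T = 2π√(a_t³/μ), so t = T/2 = 1.722×10^8 s.
Converting: 1.722×10^8 s ÷ 3.15576×10^7 s/year (365.25 × 86400) = 5.46 years.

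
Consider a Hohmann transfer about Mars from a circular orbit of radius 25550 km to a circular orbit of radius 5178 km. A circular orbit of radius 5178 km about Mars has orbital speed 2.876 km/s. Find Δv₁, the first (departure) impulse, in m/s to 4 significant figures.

Δv₁ = 543.1 m/s

From the circular-orbit relation v² = μ/r at r = 5178 km: μ = v²r = (2.876)² × 5178 = 42829.2 km³/s².
Semi-major axis of the transfer orbit: a_t = (25550 + 5178)/2 = 15364 km.
On the circular orbit at r = 25550 km, v_c = √(μ/r) = 1.2947 km/s.
Vis-viva on the transfer ellipse at r = 25550 km gives v_t = √[μ(2/r − 1/a_t)] = 0.75163 km/s.
Δv₁ = |v_t − v_c| = |0.75163 − 1.2947| = 0.5431 km/s.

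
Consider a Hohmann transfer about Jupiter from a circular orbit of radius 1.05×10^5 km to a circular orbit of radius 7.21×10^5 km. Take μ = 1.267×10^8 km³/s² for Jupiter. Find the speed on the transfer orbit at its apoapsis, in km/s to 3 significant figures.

Transfer-ellipse semi-major axis a_t = (r₁ + r₂)/2 = (1.050×10^5 + 7.210×10^5)/2 = 4.130×10^5 km.
At apoapsis, r = 7.210×10^5 km.
Applying v² = μ(2/r − 1/a_t): v = 6.684 km/s.

v = 6.68 km/s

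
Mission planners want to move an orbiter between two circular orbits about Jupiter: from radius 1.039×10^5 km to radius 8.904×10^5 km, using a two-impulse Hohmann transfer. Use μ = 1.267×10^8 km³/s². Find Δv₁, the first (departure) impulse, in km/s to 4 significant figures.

Δv₁ = 11.81 km/s

Transfer-ellipse semi-major axis a_t = (r₁ + r₂)/2 = (1.039×10^5 + 8.904×10^5)/2 = 4.9715×10^5 km.
On the circular orbit at r = 1.039×10^5 km, v_c = √(μ/r) = 34.92 km/s.
Vis-viva on the transfer ellipse at r = 1.039×10^5 km gives v_t = √[μ(2/r − 1/a_t)] = 46.73 km/s.
Δv₁ = |v_t − v_c| = |46.73 − 34.92| = 11.81 km/s.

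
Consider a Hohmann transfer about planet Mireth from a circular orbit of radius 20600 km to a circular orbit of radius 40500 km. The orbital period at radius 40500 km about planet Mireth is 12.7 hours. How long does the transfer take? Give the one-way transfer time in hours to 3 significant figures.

t = 4.16 hours

From Kepler's third law T² = 4π²r³/μ at r = 40500 km, T = 12.7 hours = 12.7 × 3600 s = 45720 s: μ = 4π²r³/T² = 1.25462×10^6 km³/s².
The Hohmann ellipse has a_t = (r₁ + r₂)/2 = 30550 km.
Half the transfer-orbit period gives t = π√(a_t³/μ) = 14980 s.
Converting: 14980 s ÷ 3600 s/hour = 4.16 hours.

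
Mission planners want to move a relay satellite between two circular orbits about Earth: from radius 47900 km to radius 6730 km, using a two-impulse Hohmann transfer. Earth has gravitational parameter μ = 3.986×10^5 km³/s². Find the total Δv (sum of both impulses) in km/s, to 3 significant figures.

Transfer-ellipse semi-major axis a_t = (r₁ + r₂)/2 = (47900 + 6730)/2 = 27315 km.
Circular speed at r₁: v₁ = √(μ/r₁) = √(3.986×10^5/47900) = 2.885 km/s.
On the transfer ellipse at r₁, vis-viva equation gives v_a = √[μ(2/r₁ − 1/a_t)] = 1.432 km/s.
First burn Δv₁ = |v_a − v₁| = 1.453 km/s.
Circular speed at r₂: v₂ = √(μ/r₂) = 7.6959 km/s.
Transfer-orbit speed at r₂: v_p = √[μ(2/r₂ − 1/a_t)] = 10.191 km/s.
Second burn Δv₂ = |v₂ − v_p| = 2.495 km/s.
Total Δv = Δv₁ + Δv₂ = 3.948 km/s.

Δv = 3.95 km/s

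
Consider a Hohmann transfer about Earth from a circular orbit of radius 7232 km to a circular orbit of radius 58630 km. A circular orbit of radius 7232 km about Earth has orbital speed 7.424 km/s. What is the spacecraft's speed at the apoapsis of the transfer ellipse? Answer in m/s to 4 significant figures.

v = 1222 m/s

From the circular-orbit relation v² = μ/r at r = 7232 km: μ = v²r = (7.424)² × 7232 = 3.98597×10^5 km³/s².
Semi-major axis of the transfer orbit: a_t = (7232 + 58630)/2 = 32931 km.
At apoapsis, r = 58630 km.
From the vis-viva equation, v = √[μ(2/r − 1/a_t)] = 1.222 km/s.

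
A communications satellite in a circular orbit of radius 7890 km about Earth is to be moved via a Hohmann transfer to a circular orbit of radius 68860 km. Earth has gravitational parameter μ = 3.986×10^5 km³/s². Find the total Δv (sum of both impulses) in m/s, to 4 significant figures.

Δv = 3728 m/s

The Hohmann ellipse has a_t = (r₁ + r₂)/2 = 38375 km.
At r₁ the circular-orbit speed is v₁ = √(μ/r₁) = 7.108 km/s.
Transfer-orbit speed at r₁ (vis-viva): v_p = √[μ(2/r₁ − 1/a_t)] = 9.521 km/s.
First burn Δv₁ = |v_p − v₁| = 2.413 km/s.
At r₂, v₂ = √(μ/r₂) = 2.406 km/s.
Transfer-orbit speed at r₂: v_a = √[μ(2/r₂ − 1/a_t)] = 1.091 km/s.
Second burn Δv₂ = |v₂ − v_a| = 1.315 km/s.
Total Δv = Δv₁ + Δv₂ = 3.728 km/s.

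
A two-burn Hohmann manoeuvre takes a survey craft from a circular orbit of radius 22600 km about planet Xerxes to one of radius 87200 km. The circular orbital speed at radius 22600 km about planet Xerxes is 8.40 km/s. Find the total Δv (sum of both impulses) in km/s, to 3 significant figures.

Δv = 3.72 km/s

From the circular-orbit relation v² = μ/r at r = 22600 km: μ = v²r = (8.40)² × 22600 = 1.59466×10^6 km³/s².
Transfer-ellipse semi-major axis a_t = (r₁ + r₂)/2 = (22600 + 87200)/2 = 54900 km.
At r₁ the circular-orbit speed is v₁ = √(μ/r₁) = 8.4000 km/s.
Transfer-orbit speed at r₁ (vis-viva): v_p = √[μ(2/r₁ − 1/a_t)] = 10.586 km/s.
First burn Δv₁ = |v_p − v₁| = 2.186 km/s.
At r₂, v₂ = √(μ/r₂) = 4.2764 km/s.
Transfer-orbit speed at r₂: v_a = √[μ(2/r₂ − 1/a_t)] = 2.7437 km/s.
Second burn Δv₂ = |v₂ − v_a| = 1.533 km/s.
Total Δv = Δv₁ + Δv₂ = 3.719 km/s.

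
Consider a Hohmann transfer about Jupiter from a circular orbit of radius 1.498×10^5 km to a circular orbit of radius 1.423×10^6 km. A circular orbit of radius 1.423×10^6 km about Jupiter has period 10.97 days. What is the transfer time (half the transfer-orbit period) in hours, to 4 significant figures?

t = 54.08 hours

From Kepler's third law T² = 4π²r³/μ at r = 1.423×10^6 km, T = 10.97 days = 10.97 × 86400 s = 9.47808×10^5 s: μ = 4π²r³/T² = 1.26629×10^8 km³/s².
Transfer-ellipse semi-major axis a_t = (r₁ + r₂)/2 = (1.498×10^5 + 1.423×10^6)/2 = 7.864×10^5 km.
By Kepler's third law the transfer-orbit period is T = 2π√(a_t³/μ), so t = T/2 = 1.947×10^5 s.
Converting: 1.947×10^5 s ÷ 3600 s/hour = 54.08 hours.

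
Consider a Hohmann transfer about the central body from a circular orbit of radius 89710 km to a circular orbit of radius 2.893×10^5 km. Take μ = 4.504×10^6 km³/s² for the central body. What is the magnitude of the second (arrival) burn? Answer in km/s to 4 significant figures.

The Hohmann ellipse has a_t = (r₁ + r₂)/2 = 1.89505×10^5 km.
On the circular orbit at r = 2.893×10^5 km, v_c = √(μ/r) = 3.946 km/s.
Vis-viva on the transfer ellipse at r = 2.893×10^5 km gives v_t = √[μ(2/r − 1/a_t)] = 2.715 km/s.
Δv₂ = |v_t − v_c| = |2.715 − 3.946| = 1.231 km/s.

Δv₂ = 1.231 km/s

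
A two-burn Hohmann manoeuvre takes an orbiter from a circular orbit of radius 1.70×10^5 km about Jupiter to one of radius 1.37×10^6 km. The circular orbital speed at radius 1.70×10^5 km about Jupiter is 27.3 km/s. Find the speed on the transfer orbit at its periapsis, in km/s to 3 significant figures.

v = 36.4 km/s

From the circular-orbit relation v² = μ/r at r = 1.70×10^5 km: μ = v²r = (27.3)² × 1.70×10^5 = 1.26699×10^8 km³/s².
Transfer-ellipse semi-major axis a_t = (r₁ + r₂)/2 = (1.700×10^5 + 1.370×10^6)/2 = 7.700×10^5 km.
At periapsis, r = 1.700×10^5 km.
Vis-viva: v = √[μ(2/r − 1/a_t)] = √[1.26699×10^8 × (2/1.700×10^5 − 1/7.700×10^5)] = 36.41 km/s.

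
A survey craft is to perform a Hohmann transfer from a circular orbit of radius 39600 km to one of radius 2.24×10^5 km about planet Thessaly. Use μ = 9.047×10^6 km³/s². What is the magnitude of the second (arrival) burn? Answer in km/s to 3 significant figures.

Δv₂ = 2.87 km/s

The Hohmann ellipse has a_t = (r₁ + r₂)/2 = 1.318×10^5 km.
Circular speed at r = 2.240×10^5 km: v_c = √(μ/r) = 6.3552 km/s.
Transfer-orbit speed at the same r (vis-viva, a = a_t): v_t = √[μ(2/r − 1/a_t)] = 3.4835 km/s.
Δv₂ = |v_t − v_c| = |3.4835 − 6.3552| = 2.872 km/s.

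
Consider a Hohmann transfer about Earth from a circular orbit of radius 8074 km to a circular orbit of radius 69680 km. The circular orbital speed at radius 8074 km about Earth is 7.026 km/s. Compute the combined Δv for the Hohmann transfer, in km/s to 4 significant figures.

Δv = 3.682 km/s

From the circular-orbit relation v² = μ/r at r = 8074 km: μ = v²r = (7.026)² × 8074 = 3.98570×10^5 km³/s².
Semi-major axis of the transfer orbit: a_t = (8074 + 69680)/2 = 38877 km.
Circular speed at r₁: v₁ = √(μ/r₁) = √(3.98570×10^5/8074) = 7.026 km/s.
Transfer-orbit speed at r₁ (vis-viva equation): v_p = √[μ(2/r₁ − 1/a_t)] = 9.406 km/s.
First burn Δv₁ = |v_p − v₁| = 2.380 km/s.
Circular speed at r₂: v₂ = √(μ/r₂) = 2.392 km/s.
Transfer-orbit speed at r₂: v_a = √[μ(2/r₂ − 1/a_t)] = 1.090 km/s.
Second burn Δv₂ = |v₂ − v_a| = 1.302 km/s.
Total Δv = Δv₁ + Δv₂ = 3.682 km/s.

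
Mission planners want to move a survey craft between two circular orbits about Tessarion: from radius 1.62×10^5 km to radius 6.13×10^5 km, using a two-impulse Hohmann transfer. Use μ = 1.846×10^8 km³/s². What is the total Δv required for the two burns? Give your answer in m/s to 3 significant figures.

Semi-major axis of the transfer orbit: a_t = (1.620×10^5 + 6.130×10^5)/2 = 3.875×10^5 km.
At r₁ the circular-orbit speed is v₁ = √(μ/r₁) = 33.7566 km/s.
On the transfer ellipse at r₁, vis-viva gives v_p = √[μ(2/r₁ − 1/a_t)] = 42.4573 km/s.
First burn Δv₁ = |v_p − v₁| = 8.701 km/s.
At r₂, v₂ = √(μ/r₂) = 17.353 km/s.
Transfer-orbit speed at r₂: v_a = √[μ(2/r₂ − 1/a_t)] = 11.220 km/s.
Second burn Δv₂ = |v₂ − v_a| = 6.133 km/s.
Total Δv = Δv₁ + Δv₂ = 14.83 km/s.

Δv = 14800 m/s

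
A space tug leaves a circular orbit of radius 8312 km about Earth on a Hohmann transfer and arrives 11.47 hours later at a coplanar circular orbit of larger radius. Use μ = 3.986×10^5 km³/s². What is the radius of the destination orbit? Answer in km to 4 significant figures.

r₂ = 73660 km

Transfer time t = 11.47 hours = 41292 s, and t = π√(a_t³/μ).
So a_t = (μ t²/π²)^(1/3) = (3.986×10^5 × (41292)² / π²)^(1/3) = 40988 km.
Since a_t = (r₁ + r₂)/2, r₂ = 2a_t − r₁ = 2×40988 − 8312 = 73664 km.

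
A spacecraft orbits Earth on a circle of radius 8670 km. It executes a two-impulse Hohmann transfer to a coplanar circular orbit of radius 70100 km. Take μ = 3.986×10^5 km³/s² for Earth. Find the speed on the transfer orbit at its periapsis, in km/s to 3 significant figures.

Semi-major axis of the transfer orbit: a_t = (8670 + 70100)/2 = 39385 km.
The periapsis of the transfer ellipse is at r = 8670 km.
Applying v² = μ(2/r − 1/a_t): v = 9.046 km/s.

v = 9.05 km/s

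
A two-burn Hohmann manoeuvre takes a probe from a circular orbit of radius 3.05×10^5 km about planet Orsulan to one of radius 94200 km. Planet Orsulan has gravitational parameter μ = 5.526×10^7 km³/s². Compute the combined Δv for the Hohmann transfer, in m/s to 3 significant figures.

Δv = 9930 m/s

Transfer-ellipse semi-major axis a_t = (r₁ + r₂)/2 = (3.050×10^5 + 94200)/2 = 1.996×10^5 km.
At r₁ the circular-orbit speed is v₁ = √(μ/r₁) = 13.46 km/s.
On the transfer ellipse at r₁, vis-viva equation gives v_a = √[μ(2/r₁ − 1/a_t)] = 9.247 km/s.
First burn Δv₁ = |v_a − v₁| = 4.213 km/s.
At r₂, v₂ = √(μ/r₂) = 24.22 km/s.
Transfer-orbit speed at r₂: v_p = √[μ(2/r₂ − 1/a_t)] = 29.94 km/s.
Second burn Δv₂ = |v₂ − v_p| = 5.720 km/s.
Total Δv = Δv₁ + Δv₂ = 9.933 km/s.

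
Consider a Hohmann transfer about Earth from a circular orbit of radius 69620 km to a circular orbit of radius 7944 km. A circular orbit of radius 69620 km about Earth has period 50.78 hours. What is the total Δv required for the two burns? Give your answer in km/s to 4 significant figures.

Δv = 3.717 km/s

From Kepler's third law T² = 4π²r³/μ at r = 69620 km, T = 50.78 hours = 50.78 × 3600 s = 1.82808×10^5 s: μ = 4π²r³/T² = 3.98631×10^5 km³/s².
The Hohmann ellipse has a_t = (r₁ + r₂)/2 = 38782 km.
Circular speed at r₁: v₁ = √(μ/r₁) = √(3.98631×10^5/69620) = 2.393 km/s.
Transfer-orbit speed at r₁ (vis-viva equation): v_a = √[μ(2/r₁ − 1/a_t)] = 1.083 km/s.
First burn Δv₁ = |v_a − v₁| = 1.310 km/s.
At r₂, v₂ = √(μ/r₂) = 7.084 km/s.
Transfer-orbit speed at r₂: v_p = √[μ(2/r₂ − 1/a_t)] = 9.491 km/s.
Second burn Δv₂ = |v₂ − v_p| = 2.407 km/s.
Total Δv = Δv₁ + Δv₂ = 3.717 km/s.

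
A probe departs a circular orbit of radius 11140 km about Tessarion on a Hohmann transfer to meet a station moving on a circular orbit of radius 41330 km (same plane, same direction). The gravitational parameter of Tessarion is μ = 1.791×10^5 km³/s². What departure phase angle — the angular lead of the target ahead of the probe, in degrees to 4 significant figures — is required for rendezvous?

Semi-major axis of the transfer orbit: a_t = (11140 + 41330)/2 = 26235 km.
Transfer time t = π√(a_t³/μ) = 31545 s.
The target's mean motion on its circular orbit is ω₂ = √(μ/r₂³) = 5.0367×10^-5 rad/s.
Angle swept by the target during transfer: ω₂·t = 1.5888 rad = 91.03°.
The probe traverses 180° on the transfer ellipse, so the target must lead by 180° − 91.03° = 88.97°.

φ = 88.97°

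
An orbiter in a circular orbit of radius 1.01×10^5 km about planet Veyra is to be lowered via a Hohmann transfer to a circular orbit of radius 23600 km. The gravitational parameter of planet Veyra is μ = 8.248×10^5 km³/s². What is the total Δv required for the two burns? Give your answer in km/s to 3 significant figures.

Semi-major axis of the transfer orbit: a_t = (1.010×10^5 + 23600)/2 = 62300 km.
Circular speed at r₁: v₁ = √(μ/r₁) = √(8.248×10^5/1.010×10^5) = 2.858 km/s.
On the transfer ellipse at r₁, v² = μ(2/r − 1/a) gives v_a = √[μ(2/r₁ − 1/a_t)] = 1.759 km/s.
First burn Δv₁ = |v_a − v₁| = 1.099 km/s.
At r₂, v₂ = √(μ/r₂) = 5.912 km/s.
Transfer-orbit speed at r₂: v_p = √[μ(2/r₂ − 1/a_t)] = 7.527 km/s.
Second burn Δv₂ = |v₂ − v_p| = 1.615 km/s.
Total Δv = Δv₁ + Δv₂ = 2.714 km/s.

Δv = 2.71 km/s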